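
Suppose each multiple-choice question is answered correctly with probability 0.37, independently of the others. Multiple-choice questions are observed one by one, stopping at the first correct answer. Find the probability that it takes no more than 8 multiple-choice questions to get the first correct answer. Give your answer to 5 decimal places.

Y = number of multiple-choice questions to the first success; geometric, p = 0.37.
P(Y ≤ 8) = 1 − (1−p)^8 = 1 − 0.0248156 = 0.9751844

0.97518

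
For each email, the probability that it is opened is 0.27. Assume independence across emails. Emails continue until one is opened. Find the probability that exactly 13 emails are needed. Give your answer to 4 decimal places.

0.0062

Geometric (trials to first success), p = 0.27.
P(Y = 13) = (1−p)^12 · p = 0.022902 · 0.27 = 0.006184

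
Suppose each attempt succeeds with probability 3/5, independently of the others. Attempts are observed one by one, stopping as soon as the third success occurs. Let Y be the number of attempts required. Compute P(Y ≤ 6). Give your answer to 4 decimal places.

0.8208

Finishing within 6 attempts ⇔ at least 3 successes in the first 6. With X ~ Binomial(6, 0.60), P(Y ≤ 6) = 1 − P(X ≤ 2).
  k=0: C(6,0)·0.60^0·0.40^6 = 0.004096
  k=1: C(6,1)·0.60^1·0.40^5 = 0.036864
  k=2: C(6,2)·0.60^2·0.40^4 = 0.138240
1 − 0.179200 = 0.820800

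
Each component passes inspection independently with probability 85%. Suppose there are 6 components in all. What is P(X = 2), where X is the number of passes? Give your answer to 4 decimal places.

0.0055

X ~ Binomial(n=6, p=0.85).
P(X=2) = C(6,2) · p^2 · (1−p)^4
= 15 · 0.7225 · 0.00050625 = 0.005486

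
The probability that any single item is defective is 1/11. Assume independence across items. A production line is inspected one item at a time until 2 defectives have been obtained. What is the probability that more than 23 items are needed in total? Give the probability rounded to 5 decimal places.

Needing more than 23 items ⇔ fewer than 2 successes in the first 23. With X ~ Binomial(23, 0.090909), P(Y > 23) = P(X ≤ 1).
  k=0: C(23,0)·0.090909^0·0.909091^23 = 0.1116782
  k=1: C(23,1)·0.090909^1·0.909091^22 = 0.2568598
P(X ≤ 1) = 0.3685379

0.36854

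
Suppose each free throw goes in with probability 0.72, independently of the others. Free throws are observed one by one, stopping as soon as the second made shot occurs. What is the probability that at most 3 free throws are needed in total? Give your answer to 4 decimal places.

Finishing within 3 free throws ⇔ at least 2 successes in the first 3. With X ~ Binomial(3, 0.72), P(Y ≤ 3) = 1 − P(X ≤ 1).
  k=0: C(3,0)·0.72^0·0.28^3 = 0.021952
  k=1: C(3,1)·0.72^1·0.28^2 = 0.169344
1 − 0.191296 = 0.808704

0.8087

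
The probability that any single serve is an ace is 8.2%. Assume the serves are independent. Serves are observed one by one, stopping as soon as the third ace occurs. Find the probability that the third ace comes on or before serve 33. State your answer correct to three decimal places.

0.515

Finishing within 33 serves ⇔ at least 3 successes in the first 33. With X ~ Binomial(33, 0.082), P(Y ≤ 33) = 1 − P(X ≤ 2).
  k=0: C(33,0)·0.082^0·0.918^33 = 0.05940
  k=1: C(33,1)·0.082^1·0.918^32 = 0.17510
  k=2: C(33,2)·0.082^2·0.918^31 = 0.25026
1 − 0.48476 = 0.51524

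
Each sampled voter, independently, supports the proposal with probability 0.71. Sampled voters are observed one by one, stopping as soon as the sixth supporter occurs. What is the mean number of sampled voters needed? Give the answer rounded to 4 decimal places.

Y = total sampled voters until the sixth success; negative binomial with r=6, p=0.71.
E[Y] = r / p = 6 / 0.71 = 8.450704

8.4507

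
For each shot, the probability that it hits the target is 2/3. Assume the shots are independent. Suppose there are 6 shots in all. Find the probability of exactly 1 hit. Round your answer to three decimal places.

0.016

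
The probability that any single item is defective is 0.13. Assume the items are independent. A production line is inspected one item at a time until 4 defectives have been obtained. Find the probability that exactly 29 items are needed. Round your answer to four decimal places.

Y = trial on which the fourth success occurs; negative binomial, r=4, p=0.13.
P(Y=29) = C(28,3) · p^4 · (1−p)^25
= 3276 · 0.00028561 · 0.03076 = 0.028781

0.0288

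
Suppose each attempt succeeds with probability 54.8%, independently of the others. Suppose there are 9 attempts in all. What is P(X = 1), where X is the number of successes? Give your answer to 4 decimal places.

0.0086

X ~ Binomial(n=9, p=0.548).
P(X=1) = C(9,1) · p^1 · (1−p)^8
= 9 · 0.548 · 0.0017422 = 0.008593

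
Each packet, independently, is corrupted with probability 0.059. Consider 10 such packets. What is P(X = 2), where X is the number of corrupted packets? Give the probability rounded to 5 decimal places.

X ~ Binomial(n=10, p=0.059).
P(X=2) = C(10,2) · p^2 · (1−p)^8
= 45 · 0.003481 · 0.61478 = 0.0963016

0.09630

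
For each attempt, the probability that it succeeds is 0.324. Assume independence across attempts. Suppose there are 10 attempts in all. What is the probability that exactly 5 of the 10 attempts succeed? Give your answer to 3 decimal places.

X ~ Binomial(n=10, p=0.324).
P(X=5) = C(10,5) · p^5 · (1−p)^5
= 252 · 0.0035705 · 0.14117 = 0.12702

0.127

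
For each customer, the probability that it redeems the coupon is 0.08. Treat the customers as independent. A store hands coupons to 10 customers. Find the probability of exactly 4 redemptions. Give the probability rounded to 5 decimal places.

X ~ Binomial(n=10, p=0.08).
P(X=4) = C(10,4) · p^4 · (1−p)^6
= 210 · 4.096e-05 · 0.60636 = 0.0052156

0.00522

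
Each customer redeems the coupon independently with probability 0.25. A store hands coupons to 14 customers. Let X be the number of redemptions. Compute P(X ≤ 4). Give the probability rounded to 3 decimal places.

X ~ Binomial(14, 0.25); P(X ≤ 4) = Σ C(14,k) p^k (1−p)^(14−k) over k:
  k=0: C(14,0)·0.25^0·0.75^14 = 0.01782
  k=1: C(14,1)·0.25^1·0.75^13 = 0.08315
  k=2: C(14,2)·0.25^2·0.75^12 = 0.18016
  k=3: C(14,3)·0.25^3·0.75^11 = 0.24021
  k=4: C(14,4)·0.25^4·0.75^10 = 0.22019
Total = 0.74153

0.742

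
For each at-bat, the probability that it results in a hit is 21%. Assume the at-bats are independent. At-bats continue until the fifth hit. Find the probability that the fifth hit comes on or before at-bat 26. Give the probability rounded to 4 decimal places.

Finishing within 26 at-bats ⇔ at least 5 successes in the first 26. With X ~ Binomial(26, 0.21), P(Y ≤ 26) = 1 − P(X ≤ 4).
  k=0: C(26,0)·0.21^0·0.79^26 = 0.002179
  k=1: C(26,1)·0.21^1·0.79^25 = 0.015062
  k=2: C(26,2)·0.21^2·0.79^24 = 0.050046
  k=3: C(26,3)·0.21^3·0.79^23 = 0.106428
  k=4: C(26,4)·0.21^4·0.79^22 = 0.162673
1 − 0.336387 = 0.663613

0.6636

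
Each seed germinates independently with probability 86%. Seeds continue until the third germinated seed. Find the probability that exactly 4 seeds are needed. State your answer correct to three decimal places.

Y = trial on which the third success occurs; negative binomial, r=3, p=0.86.
P(Y=4) = C(3,2) · p^3 · (1−p)^1
= 3 · 0.63606 · 0.14 = 0.26714

0.267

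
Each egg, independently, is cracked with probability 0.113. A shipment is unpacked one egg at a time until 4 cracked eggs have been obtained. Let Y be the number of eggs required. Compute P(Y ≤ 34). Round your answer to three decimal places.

Finishing within 34 eggs ⇔ at least 4 successes in the first 34. With X ~ Binomial(34, 0.113), P(Y ≤ 34) = 1 − P(X ≤ 3).
  k=0: C(34,0)·0.113^0·0.887^34 = 0.01696
  k=1: C(34,1)·0.113^1·0.887^33 = 0.07346
  k=2: C(34,2)·0.113^2·0.887^32 = 0.15441
  k=3: C(34,3)·0.113^3·0.887^31 = 0.20983
1 − 0.45465 = 0.54535

0.545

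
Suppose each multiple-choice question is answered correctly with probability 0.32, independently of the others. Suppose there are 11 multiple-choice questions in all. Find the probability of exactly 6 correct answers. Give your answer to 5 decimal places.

X ~ Binomial(n=11, p=0.32).
P(X=6) = C(11,6) · p^6 · (1−p)^5
= 462 · 0.0010737 · 0.14539 = 0.0721251

0.07213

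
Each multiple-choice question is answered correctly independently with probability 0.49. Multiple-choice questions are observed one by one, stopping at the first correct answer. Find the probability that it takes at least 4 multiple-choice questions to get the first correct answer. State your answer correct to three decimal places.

0.133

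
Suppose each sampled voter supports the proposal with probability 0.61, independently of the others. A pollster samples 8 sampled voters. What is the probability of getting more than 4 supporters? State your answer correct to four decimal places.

0.6172

X ~ Binomial(8, 0.61); P(X ≥ 5) = Σ C(8,k) p^k (1−p)^(8−k) over k:
  k=5: C(8,5)·0.61^5·0.39^3 = 0.280563
  k=6: C(8,6)·0.61^6·0.39^2 = 0.219415
  k=7: C(8,7)·0.61^7·0.39^1 = 0.098054
  k=8: C(8,8)·0.61^8·0.39^0 = 0.019171
Total = 0.617203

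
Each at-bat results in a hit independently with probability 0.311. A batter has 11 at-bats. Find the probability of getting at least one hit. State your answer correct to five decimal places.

P(at least one) = 1 − P(none) = 1 − (1 − 0.311)^11
= 1 − 0.0166116 = 0.9833884

0.98339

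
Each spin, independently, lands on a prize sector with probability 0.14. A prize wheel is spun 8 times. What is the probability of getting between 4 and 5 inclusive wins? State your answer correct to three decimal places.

0.017

X ~ Binomial(8, 0.14); P(4 ≤ X ≤ 5) = Σ C(8,k) p^k (1−p)^(8−k) over k:
  k=4: C(8,4)·0.14^4·0.86^4 = 0.01471
  k=5: C(8,5)·0.14^5·0.86^3 = 0.00192
Total = 0.01663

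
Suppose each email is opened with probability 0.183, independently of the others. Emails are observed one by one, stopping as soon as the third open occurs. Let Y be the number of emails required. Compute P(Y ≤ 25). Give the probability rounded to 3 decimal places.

0.862

Finishing within 25 emails ⇔ at least 3 successes in the first 25. With X ~ Binomial(25, 0.183), P(Y ≤ 25) = 1 − P(X ≤ 2).
  k=0: C(25,0)·0.183^0·0.817^25 = 0.00639
  k=1: C(25,1)·0.183^1·0.817^24 = 0.03579
  k=2: C(25,2)·0.183^2·0.817^23 = 0.09619
1 − 0.13837 = 0.86163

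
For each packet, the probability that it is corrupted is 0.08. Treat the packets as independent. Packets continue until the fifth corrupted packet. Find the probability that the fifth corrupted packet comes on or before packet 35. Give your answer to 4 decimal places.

Finishing within 35 packets ⇔ at least 5 successes in the first 35. With X ~ Binomial(35, 0.08), P(Y ≤ 35) = 1 − P(X ≤ 4).
  k=0: C(35,0)·0.08^0·0.92^35 = 0.054022
  k=1: C(35,1)·0.08^1·0.92^34 = 0.164416
  k=2: C(35,2)·0.08^2·0.92^33 = 0.243050
  k=3: C(35,3)·0.08^3·0.92^32 = 0.232482
  k=4: C(35,4)·0.08^4·0.92^31 = 0.161727
1 − 0.855698 = 0.144302

0.1443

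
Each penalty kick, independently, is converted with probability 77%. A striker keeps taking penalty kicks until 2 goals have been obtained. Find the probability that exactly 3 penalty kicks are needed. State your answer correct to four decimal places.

0.2727

Y = trial on which the second success occurs; negative binomial, r=2, p=0.77.
P(Y=3) = C(2,1) · p^2 · (1−p)^1
= 2 · 0.5929 · 0.23 = 0.272734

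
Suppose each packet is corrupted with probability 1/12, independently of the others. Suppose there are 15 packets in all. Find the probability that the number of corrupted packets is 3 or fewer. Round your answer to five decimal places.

0.96880

X ~ Binomial(15, 0.083333); P(X ≤ 3) = Σ C(15,k) p^k (1−p)^(15−k) over k:
  k=0: C(15,0)·0.083333^0·0.916667^15 = 0.2711263
  k=1: C(15,1)·0.083333^1·0.916667^14 = 0.3697176
  k=2: C(15,2)·0.083333^2·0.916667^13 = 0.2352749
  k=3: C(15,3)·0.083333^3·0.916667^12 = 0.0926840
Total = 0.9688028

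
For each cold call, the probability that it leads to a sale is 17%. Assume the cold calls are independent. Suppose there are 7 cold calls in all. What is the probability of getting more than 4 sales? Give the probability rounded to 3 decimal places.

X ~ Binomial(7, 0.17); P(X ≥ 5) = Σ C(7,k) p^k (1−p)^(7−k) over k:
  k=5: C(7,5)·0.17^5·0.83^2 = 0.00205
  k=6: C(7,6)·0.17^6·0.83^1 = 0.00014
  k=7: C(7,7)·0.17^7·0.83^0 = 0.00000
Total = 0.00220

0.002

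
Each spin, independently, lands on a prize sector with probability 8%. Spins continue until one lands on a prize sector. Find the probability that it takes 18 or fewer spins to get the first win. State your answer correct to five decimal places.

0.77706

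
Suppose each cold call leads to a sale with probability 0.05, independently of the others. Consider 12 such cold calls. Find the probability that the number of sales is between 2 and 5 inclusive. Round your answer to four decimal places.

0.1183

X ~ Binomial(12, 0.05); P(2 ≤ X ≤ 5) = Σ C(12,k) p^k (1−p)^(12−k) over k:
  k=2: C(12,2)·0.05^2·0.95^10 = 0.098792
  k=3: C(12,3)·0.05^3·0.95^9 = 0.017332
  k=4: C(12,4)·0.05^4·0.95^8 = 0.002052
  k=5: C(12,5)·0.05^5·0.95^7 = 0.000173
Total = 0.118349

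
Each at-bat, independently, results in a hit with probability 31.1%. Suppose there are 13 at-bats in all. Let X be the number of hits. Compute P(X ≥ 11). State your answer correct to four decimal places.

0.0001

X ~ Binomial(13, 0.311); P(X ≥ 11) = Σ C(13,k) p^k (1−p)^(13−k) over k:
  k=11: C(13,11)·0.311^11·0.689^2 = 0.000097
  k=12: C(13,12)·0.311^12·0.689^1 = 0.000007
  k=13: C(13,13)·0.311^13·0.689^0 = 0.000000
Total = 0.000105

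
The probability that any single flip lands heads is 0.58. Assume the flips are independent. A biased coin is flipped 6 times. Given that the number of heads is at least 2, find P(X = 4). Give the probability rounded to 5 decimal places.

0.31552

X ~ Binomial(6, 0.58). Want P(X=4 | X≥2) = P(X=4) / P(X≥2).
P(X=4) = C(6,4)·0.58^4·0.42^2 = 0.2994345
P(X≥2) = 1 − 0.0054890 − 0.0454805 = 0.9490304
Ratio = 0.2994345 / 0.9490304 = 0.3155162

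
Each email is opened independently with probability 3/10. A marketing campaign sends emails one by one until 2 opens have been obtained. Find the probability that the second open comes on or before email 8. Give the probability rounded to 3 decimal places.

0.745

Finishing within 8 emails ⇔ at least 2 successes in the first 8. With X ~ Binomial(8, 0.30), P(Y ≤ 8) = 1 − P(X ≤ 1).
  k=0: C(8,0)·0.30^0·0.70^8 = 0.05765
  k=1: C(8,1)·0.30^1·0.70^7 = 0.19765
1 − 0.25530 = 0.74470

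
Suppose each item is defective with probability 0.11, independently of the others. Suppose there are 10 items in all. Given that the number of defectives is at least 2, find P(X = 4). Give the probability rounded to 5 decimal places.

X ~ Binomial(10, 0.11). Want P(X=4 | X≥2) = P(X=4) / P(X≥2).
P(X=4) = C(10,4)·0.11^4·0.89^6 = 0.0152802
P(X≥2) = 1 − 0.3118172 − 0.3853920 = 0.3027908
Ratio = 0.0152802 / 0.3027908 = 0.0504647

0.05046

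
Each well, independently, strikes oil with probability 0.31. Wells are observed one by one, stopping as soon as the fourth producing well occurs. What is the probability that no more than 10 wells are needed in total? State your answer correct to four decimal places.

Finishing within 10 wells ⇔ at least 4 successes in the first 10. With X ~ Binomial(10, 0.31), P(Y ≤ 10) = 1 − P(X ≤ 3).
  k=0: C(10,0)·0.31^0·0.69^10 = 0.024462
  k=1: C(10,1)·0.31^1·0.69^9 = 0.109901
  k=2: C(10,2)·0.31^2·0.69^8 = 0.222192
  k=3: C(10,3)·0.31^3·0.69^7 = 0.266201
1 − 0.622757 = 0.377243

0.3772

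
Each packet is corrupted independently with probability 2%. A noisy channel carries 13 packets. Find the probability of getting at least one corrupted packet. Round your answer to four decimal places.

P(at least one) = 1 − P(none) = 1 − (1 − 0.02)^13
= 1 − 0.769022 = 0.230978

0.2310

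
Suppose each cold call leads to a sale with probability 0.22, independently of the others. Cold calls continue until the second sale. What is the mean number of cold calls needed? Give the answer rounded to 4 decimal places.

9.0909

Y = total cold calls until the second success; negative binomial with r=2, p=0.22.
E[Y] = r / p = 2 / 0.22 = 9.090909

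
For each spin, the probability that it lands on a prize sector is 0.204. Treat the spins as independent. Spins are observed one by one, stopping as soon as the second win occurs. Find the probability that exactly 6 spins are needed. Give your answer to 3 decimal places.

0.084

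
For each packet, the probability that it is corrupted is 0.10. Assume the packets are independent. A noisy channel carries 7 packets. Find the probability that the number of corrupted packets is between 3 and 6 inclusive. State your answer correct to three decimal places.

X ~ Binomial(7, 0.10); P(3 ≤ X ≤ 6) = Σ C(7,k) p^k (1−p)^(7−k) over k:
  k=3: C(7,3)·0.10^3·0.90^4 = 0.02296
  k=4: C(7,4)·0.10^4·0.90^3 = 0.00255
  k=5: C(7,5)·0.10^5·0.90^2 = 0.00017
  k=6: C(7,6)·0.10^6·0.90^1 = 0.00001
Total = 0.02569

0.026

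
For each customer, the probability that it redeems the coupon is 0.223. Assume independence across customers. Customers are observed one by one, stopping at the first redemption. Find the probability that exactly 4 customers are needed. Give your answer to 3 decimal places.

0.105

Geometric (trials to first success), p = 0.223.
P(Y = 4) = (1−p)^3 · p = 0.4691 · 0.223 = 0.10461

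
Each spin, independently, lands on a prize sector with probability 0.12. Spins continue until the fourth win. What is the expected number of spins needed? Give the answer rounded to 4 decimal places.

33.3333

Y = total spins until the fourth success; negative binomial with r=4, p=0.12.
E[Y] = r / p = 4 / 0.12 = 33.333333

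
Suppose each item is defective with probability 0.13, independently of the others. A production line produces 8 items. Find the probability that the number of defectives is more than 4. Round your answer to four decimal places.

0.0015

X ~ Binomial(8, 0.13); P(X ≥ 5) = Σ C(8,k) p^k (1−p)^(8−k) over k:
  k=5: C(8,5)·0.13^5·0.87^3 = 0.001369
  k=6: C(8,6)·0.13^6·0.87^2 = 0.000102
  k=7: C(8,7)·0.13^7·0.87^1 = 0.000004
  k=8: C(8,8)·0.13^8·0.87^0 = 0.000000
Total = 0.001476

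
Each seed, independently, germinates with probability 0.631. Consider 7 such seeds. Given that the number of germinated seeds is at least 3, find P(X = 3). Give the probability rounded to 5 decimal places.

X ~ Binomial(7, 0.631). Want P(X=3 | X≥3) = P(X=3) / P(X≥3).
P(X=3) = C(7,3)·0.631^3·0.369^4 = 0.1630278
P(X≥3) = 1 − 0.0009315 − 0.0111503 − 0.0572018 = 0.9307164
Ratio = 0.1630278 / 0.9307164 = 0.1751637

0.17516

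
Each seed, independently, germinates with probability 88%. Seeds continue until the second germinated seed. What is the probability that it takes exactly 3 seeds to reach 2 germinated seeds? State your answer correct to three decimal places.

0.186

Y = trial on which the second success occurs; negative binomial, r=2, p=0.88.
P(Y=3) = C(2,1) · p^2 · (1−p)^1
= 2 · 0.7744 · 0.12 = 0.18586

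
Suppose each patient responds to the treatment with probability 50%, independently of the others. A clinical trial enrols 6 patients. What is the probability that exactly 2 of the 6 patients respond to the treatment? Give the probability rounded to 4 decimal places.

X ~ Binomial(n=6, p=0.50).
P(X=2) = C(6,2) · p^2 · (1−p)^4
= 15 · 0.25 · 0.0625 = 0.234375

0.2344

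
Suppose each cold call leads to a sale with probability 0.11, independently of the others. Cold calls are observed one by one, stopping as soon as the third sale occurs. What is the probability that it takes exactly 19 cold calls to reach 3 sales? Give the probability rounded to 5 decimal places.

Y = trial on which the third success occurs; negative binomial, r=3, p=0.11.
P(Y=19) = C(18,2) · p^3 · (1−p)^16
= 153 · 0.001331 · 0.15497 = 0.0315580

0.03156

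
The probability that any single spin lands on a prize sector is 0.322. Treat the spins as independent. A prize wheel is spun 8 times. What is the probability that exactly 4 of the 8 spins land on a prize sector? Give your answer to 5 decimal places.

X ~ Binomial(n=8, p=0.322).
P(X=4) = C(8,4) · p^4 · (1−p)^4
= 70 · 0.01075 · 0.21131 = 0.1590158

0.15902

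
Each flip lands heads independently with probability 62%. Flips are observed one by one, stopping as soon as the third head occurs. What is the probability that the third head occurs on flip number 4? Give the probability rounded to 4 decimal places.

0.2717

Y = trial on which the third success occurs; negative binomial, r=3, p=0.62.
P(Y=4) = C(3,2) · p^3 · (1−p)^1
= 3 · 0.23833 · 0.38 = 0.271694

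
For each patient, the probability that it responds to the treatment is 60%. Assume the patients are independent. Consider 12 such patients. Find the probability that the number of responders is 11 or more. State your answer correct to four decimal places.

0.0196

X ~ Binomial(12, 0.60); P(X ≥ 11) = Σ C(12,k) p^k (1−p)^(12−k) over k:
  k=11: C(12,11)·0.60^11·0.40^1 = 0.017414
  k=12: C(12,12)·0.60^12·0.40^0 = 0.002177
Total = 0.019591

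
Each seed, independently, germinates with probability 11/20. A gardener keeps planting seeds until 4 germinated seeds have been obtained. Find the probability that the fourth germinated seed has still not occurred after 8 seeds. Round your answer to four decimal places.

Needing more than 8 seeds ⇔ fewer than 4 successes in the first 8. With X ~ Binomial(8, 0.55), P(Y > 8) = P(X ≤ 3).
  k=0: C(8,0)·0.55^0·0.45^8 = 0.001682
  k=1: C(8,1)·0.55^1·0.45^7 = 0.016441
  k=2: C(8,2)·0.55^2·0.45^6 = 0.070333
  k=3: C(8,3)·0.55^3·0.45^5 = 0.171925
P(X ≤ 3) = 0.260381

0.2604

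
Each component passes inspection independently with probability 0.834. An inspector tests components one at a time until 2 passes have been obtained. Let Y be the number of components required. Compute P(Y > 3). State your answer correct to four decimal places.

0.0735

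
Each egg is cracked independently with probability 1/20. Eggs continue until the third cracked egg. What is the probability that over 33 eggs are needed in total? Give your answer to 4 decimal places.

Needing more than 33 eggs ⇔ fewer than 3 successes in the first 33. With X ~ Binomial(33, 0.05), P(Y > 33) = P(X ≤ 2).
  k=0: C(33,0)·0.05^0·0.95^33 = 0.184026
  k=1: C(33,1)·0.05^1·0.95^32 = 0.319624
  k=2: C(33,2)·0.05^2·0.95^31 = 0.269157
P(X ≤ 2) = 0.772807

0.7728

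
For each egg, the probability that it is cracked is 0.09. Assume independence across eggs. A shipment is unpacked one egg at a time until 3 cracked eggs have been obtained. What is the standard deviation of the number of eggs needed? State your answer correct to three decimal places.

18.359

Y = total eggs until the third success; negative binomial with r=3, p=0.09.
SD(Y) = √[r(1−p)/p²] = √(337.03704) = 18.35857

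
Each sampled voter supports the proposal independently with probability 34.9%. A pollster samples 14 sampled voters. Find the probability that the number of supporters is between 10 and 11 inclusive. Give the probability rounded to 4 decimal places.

X ~ Binomial(14, 0.349); P(10 ≤ X ≤ 11) = Σ C(14,k) p^k (1−p)^(14−k) over k:
  k=10: C(14,10)·0.349^10·0.651^4 = 0.004820
  k=11: C(14,11)·0.349^11·0.651^3 = 0.000940
Total = 0.005759

0.0058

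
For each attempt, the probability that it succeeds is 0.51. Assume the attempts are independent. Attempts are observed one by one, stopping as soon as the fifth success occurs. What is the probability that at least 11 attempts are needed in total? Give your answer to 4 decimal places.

0.3526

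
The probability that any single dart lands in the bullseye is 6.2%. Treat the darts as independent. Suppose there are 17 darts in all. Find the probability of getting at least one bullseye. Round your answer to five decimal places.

0.66314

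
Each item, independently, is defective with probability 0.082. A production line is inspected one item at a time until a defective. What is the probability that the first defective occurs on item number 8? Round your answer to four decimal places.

Geometric (trials to first success), p = 0.082.
P(Y = 8) = (1−p)^7 · p = 0.54941 · 0.082 = 0.045052

0.0451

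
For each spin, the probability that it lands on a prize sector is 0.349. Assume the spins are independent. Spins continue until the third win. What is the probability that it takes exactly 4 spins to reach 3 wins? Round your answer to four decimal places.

0.0830

Y = trial on which the third success occurs; negative binomial, r=3, p=0.349.
P(Y=4) = C(3,2) · p^3 · (1−p)^1
= 3 · 0.042509 · 0.651 = 0.083019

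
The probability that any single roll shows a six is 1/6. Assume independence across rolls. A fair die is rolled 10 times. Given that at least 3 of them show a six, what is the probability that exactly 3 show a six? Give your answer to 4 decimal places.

X ~ Binomial(10, 0.166667). Want P(X=3 | X≥3) = P(X=3) / P(X≥3).
P(X=3) = C(10,3)·0.166667^3·0.833333^7 = 0.155045
P(X≥3) = 1 − 0.161506 − 0.323011 − 0.290710 = 0.224773
Ratio = 0.155045 / 0.224773 = 0.689786

0.6898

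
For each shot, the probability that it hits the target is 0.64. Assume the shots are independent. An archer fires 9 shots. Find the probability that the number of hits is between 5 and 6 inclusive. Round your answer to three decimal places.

X ~ Binomial(9, 0.64); P(5 ≤ X ≤ 6) = Σ C(9,k) p^k (1−p)^(9−k) over k:
  k=5: C(9,5)·0.64^5·0.36^4 = 0.22724
  k=6: C(9,6)·0.64^6·0.36^3 = 0.26932
Total = 0.49656

0.497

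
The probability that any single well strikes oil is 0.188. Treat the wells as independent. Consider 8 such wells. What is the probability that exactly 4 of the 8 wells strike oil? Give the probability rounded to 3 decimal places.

X ~ Binomial(n=8, p=0.188).
P(X=4) = C(8,4) · p^4 · (1−p)^4
= 70 · 0.0012492 · 0.43473 = 0.03801

0.038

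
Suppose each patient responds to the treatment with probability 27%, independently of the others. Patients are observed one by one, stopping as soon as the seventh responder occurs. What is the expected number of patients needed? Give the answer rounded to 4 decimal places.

25.9259

Y = total patients until the seventh success; negative binomial with r=7, p=0.27.
E[Y] = r / p = 7 / 0.27 = 25.925926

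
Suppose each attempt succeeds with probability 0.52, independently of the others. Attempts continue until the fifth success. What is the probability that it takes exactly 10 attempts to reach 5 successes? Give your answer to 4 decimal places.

0.1221

Y = trial on which the fifth success occurs; negative binomial, r=5, p=0.52.
P(Y=10) = C(9,4) · p^5 · (1−p)^5
= 126 · 0.03802 · 0.02548 = 0.122066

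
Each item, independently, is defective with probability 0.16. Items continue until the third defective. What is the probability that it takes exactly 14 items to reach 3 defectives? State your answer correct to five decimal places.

Y = trial on which the third success occurs; negative binomial, r=3, p=0.16.
P(Y=14) = C(13,2) · p^3 · (1−p)^11
= 78 · 0.004096 · 0.14692 = 0.0469382

0.04694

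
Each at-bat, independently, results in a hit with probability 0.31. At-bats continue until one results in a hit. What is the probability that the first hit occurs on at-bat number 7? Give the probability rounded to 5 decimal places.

0.03345

Geometric (trials to first success), p = 0.31.
P(Y = 7) = (1−p)^6 · p = 0.10792 · 0.31 = 0.0334546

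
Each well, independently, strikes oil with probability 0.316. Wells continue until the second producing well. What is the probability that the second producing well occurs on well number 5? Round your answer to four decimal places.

0.1278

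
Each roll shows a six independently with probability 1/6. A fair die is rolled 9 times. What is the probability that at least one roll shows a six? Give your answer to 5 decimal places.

0.80619

P(at least one) = 1 − P(none) = 1 − (1 − 0.166667)^9
= 1 − 0.1938067 = 0.8061933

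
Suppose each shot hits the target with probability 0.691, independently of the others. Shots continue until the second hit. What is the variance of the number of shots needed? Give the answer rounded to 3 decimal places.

1.294

Y = total shots until the second success; negative binomial with r=2, p=0.691.
Var(Y) = r(1−p)/p² = 2·0.309 / 0.691² = 1.29429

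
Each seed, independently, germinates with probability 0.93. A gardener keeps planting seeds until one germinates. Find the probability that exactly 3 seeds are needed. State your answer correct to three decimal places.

0.005

Geometric (trials to first success), p = 0.93.
P(Y = 3) = (1−p)^2 · p = 0.0049 · 0.93 = 0.00456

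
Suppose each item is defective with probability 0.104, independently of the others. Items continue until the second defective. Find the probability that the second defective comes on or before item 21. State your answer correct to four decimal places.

Finishing within 21 items ⇔ at least 2 successes in the first 21. With X ~ Binomial(21, 0.104), P(Y ≤ 21) = 1 − P(X ≤ 1).
  k=0: C(21,0)·0.104^0·0.896^21 = 0.099648
  k=1: C(21,1)·0.104^1·0.896^20 = 0.242892
1 − 0.342540 = 0.657460

0.6575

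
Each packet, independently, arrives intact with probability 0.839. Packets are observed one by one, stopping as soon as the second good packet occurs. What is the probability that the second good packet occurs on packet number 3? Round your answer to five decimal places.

Y = trial on which the second success occurs; negative binomial, r=2, p=0.839.
P(Y=3) = C(2,1) · p^2 · (1−p)^1
= 2 · 0.70392 · 0.161 = 0.2266626

0.22666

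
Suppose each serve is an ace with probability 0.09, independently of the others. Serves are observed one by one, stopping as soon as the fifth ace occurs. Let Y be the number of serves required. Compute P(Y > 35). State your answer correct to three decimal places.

0.797

Needing more than 35 serves ⇔ fewer than 5 successes in the first 35. With X ~ Binomial(35, 0.09), P(Y > 35) = P(X ≤ 4).
  k=0: C(35,0)·0.09^0·0.91^35 = 0.03685
  k=1: C(35,1)·0.09^1·0.91^34 = 0.12756
  k=2: C(35,2)·0.09^2·0.91^33 = 0.21447
  k=3: C(35,3)·0.09^3·0.91^32 = 0.23333
  k=4: C(35,4)·0.09^4·0.91^31 = 0.18461
P(X ≤ 4) = 0.79682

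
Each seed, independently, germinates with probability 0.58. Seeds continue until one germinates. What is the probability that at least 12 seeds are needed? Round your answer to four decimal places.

0.0001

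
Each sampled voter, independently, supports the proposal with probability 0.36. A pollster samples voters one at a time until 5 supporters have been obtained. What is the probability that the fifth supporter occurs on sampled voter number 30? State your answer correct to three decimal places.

0.002

Y = trial on which the fifth success occurs; negative binomial, r=5, p=0.36.
P(Y=30) = C(29,4) · p^5 · (1−p)^25
= 23751 · 0.0060466 · 1.4272e-05 = 0.00205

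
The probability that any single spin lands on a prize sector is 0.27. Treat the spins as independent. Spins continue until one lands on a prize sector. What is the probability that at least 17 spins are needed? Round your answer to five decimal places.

0.00650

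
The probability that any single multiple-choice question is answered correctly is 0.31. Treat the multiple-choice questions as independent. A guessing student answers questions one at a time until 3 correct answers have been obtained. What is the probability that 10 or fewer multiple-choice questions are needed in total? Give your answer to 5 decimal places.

Finishing within 10 multiple-choice questions ⇔ at least 3 successes in the first 10. With X ~ Binomial(10, 0.31), P(Y ≤ 10) = 1 − P(X ≤ 2).
  k=0: C(10,0)·0.31^0·0.69^10 = 0.0244619
  k=1: C(10,1)·0.31^1·0.69^9 = 0.1099015
  k=2: C(10,2)·0.31^2·0.69^8 = 0.2221921
1 − 0.3565555 = 0.6434445

0.64344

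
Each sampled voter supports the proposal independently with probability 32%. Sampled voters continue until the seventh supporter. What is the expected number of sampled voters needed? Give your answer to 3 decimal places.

21.875

Y = total sampled voters until the seventh success; negative binomial with r=7, p=0.32.
E[Y] = r / p = 7 / 0.32 = 21.87500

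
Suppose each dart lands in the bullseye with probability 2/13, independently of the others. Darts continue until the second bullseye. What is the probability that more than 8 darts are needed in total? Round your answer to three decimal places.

Needing more than 8 darts ⇔ fewer than 2 successes in the first 8. With X ~ Binomial(8, 0.153846), P(Y > 8) = P(X ≤ 1).
  k=0: C(8,0)·0.153846^0·0.846154^8 = 0.26278
  k=1: C(8,1)·0.153846^1·0.846154^7 = 0.38223
P(X ≤ 1) = 0.64501

0.645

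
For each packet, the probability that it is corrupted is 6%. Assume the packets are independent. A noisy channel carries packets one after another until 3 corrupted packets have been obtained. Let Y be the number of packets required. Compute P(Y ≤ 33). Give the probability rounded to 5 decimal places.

Finishing within 33 packets ⇔ at least 3 successes in the first 33. With X ~ Binomial(33, 0.06), P(Y ≤ 33) = 1 − P(X ≤ 2).
  k=0: C(33,0)·0.06^0·0.94^33 = 0.1297834
  k=1: C(33,1)·0.06^1·0.94^32 = 0.2733736
  k=2: C(33,2)·0.06^2·0.94^31 = 0.2791900
1 − 0.6823470 = 0.3176530

0.31765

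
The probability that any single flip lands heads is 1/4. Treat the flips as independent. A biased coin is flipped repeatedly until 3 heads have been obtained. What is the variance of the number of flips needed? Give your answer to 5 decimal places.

36.00000

Y = total flips until the third success; negative binomial with r=3, p=0.25.
Var(Y) = r(1−p)/p² = 3·0.75 / 0.25² = 36.0000000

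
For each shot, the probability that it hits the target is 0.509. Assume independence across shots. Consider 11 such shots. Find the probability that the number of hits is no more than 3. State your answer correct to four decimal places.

X ~ Binomial(11, 0.509); P(X ≤ 3) = Σ C(11,k) p^k (1−p)^(11−k) over k:
  k=0: C(11,0)·0.509^0·0.491^11 = 0.000400
  k=1: C(11,1)·0.509^1·0.491^10 = 0.004560
  k=2: C(11,2)·0.509^2·0.491^9 = 0.023634
  k=3: C(11,3)·0.509^3·0.491^8 = 0.073500
Total = 0.102093

0.1021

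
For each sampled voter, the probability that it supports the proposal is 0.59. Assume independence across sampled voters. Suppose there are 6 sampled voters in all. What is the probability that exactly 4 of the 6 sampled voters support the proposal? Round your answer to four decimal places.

X ~ Binomial(n=6, p=0.59).
P(X=4) = C(6,4) · p^4 · (1−p)^2
= 15 · 0.12117 · 0.1681 = 0.305539

0.3055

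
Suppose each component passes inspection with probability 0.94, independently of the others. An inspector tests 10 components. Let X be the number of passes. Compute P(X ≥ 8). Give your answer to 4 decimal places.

0.9812

X ~ Binomial(10, 0.94); P(X ≥ 8) = Σ C(10,k) p^k (1−p)^(10−k) over k:
  k=8: C(10,8)·0.94^8·0.06^2 = 0.098750
  k=9: C(10,9)·0.94^9·0.06^1 = 0.343797
  k=10: C(10,10)·0.94^10·0.06^0 = 0.538615
Total = 0.981162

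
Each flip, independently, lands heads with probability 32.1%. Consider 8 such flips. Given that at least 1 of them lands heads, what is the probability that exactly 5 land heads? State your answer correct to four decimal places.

0.0626

X ~ Binomial(8, 0.321). Want P(X=5 | X≥1) = P(X=5) / P(X≥1).
P(X=5) = C(8,5)·0.321^5·0.679^3 = 0.059748
P(X≥1) = 1 − 0.045181 = 0.954819
Ratio = 0.059748 / 0.954819 = 0.062575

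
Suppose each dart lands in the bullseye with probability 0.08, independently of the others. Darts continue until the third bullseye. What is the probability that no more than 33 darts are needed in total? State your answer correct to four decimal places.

Finishing within 33 darts ⇔ at least 3 successes in the first 33. With X ~ Binomial(33, 0.08), P(Y ≤ 33) = 1 − P(X ≤ 2).
  k=0: C(33,0)·0.08^0·0.92^33 = 0.063826
  k=1: C(33,1)·0.08^1·0.92^32 = 0.183153
  k=2: C(33,2)·0.08^2·0.92^31 = 0.254822
1 − 0.501801 = 0.498199

0.4982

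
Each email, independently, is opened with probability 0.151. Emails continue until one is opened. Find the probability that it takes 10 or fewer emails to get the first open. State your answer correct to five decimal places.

0.80543

Y = number of emails to the first success; geometric, p = 0.151.
P(Y ≤ 10) = 1 − (1−p)^10 = 1 − 0.1945705 = 0.8054295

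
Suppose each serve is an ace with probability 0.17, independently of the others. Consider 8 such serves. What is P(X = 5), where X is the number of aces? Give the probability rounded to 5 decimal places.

X ~ Binomial(n=8, p=0.17).
P(X=5) = C(8,5) · p^5 · (1−p)^3
= 56 · 0.00014199 · 0.57179 = 0.0045464

0.00455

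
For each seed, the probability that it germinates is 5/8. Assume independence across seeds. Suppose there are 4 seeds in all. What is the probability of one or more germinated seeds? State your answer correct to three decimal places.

P(at least one) = 1 − P(none) = 1 − (1 − 0.625)^4
= 1 − 0.01978 = 0.98022

0.980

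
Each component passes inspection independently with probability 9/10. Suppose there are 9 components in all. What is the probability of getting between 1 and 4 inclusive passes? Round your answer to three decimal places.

X ~ Binomial(9, 0.90); P(1 ≤ X ≤ 4) = Σ C(9,k) p^k (1−p)^(9−k) over k:
  k=1: C(9,1)·0.90^1·0.10^8 = 0.00000
  k=2: C(9,2)·0.90^2·0.10^7 = 0.00000
  k=3: C(9,3)·0.90^3·0.10^6 = 0.00006
  k=4: C(9,4)·0.90^4·0.10^5 = 0.00083
Total = 0.00089

0.001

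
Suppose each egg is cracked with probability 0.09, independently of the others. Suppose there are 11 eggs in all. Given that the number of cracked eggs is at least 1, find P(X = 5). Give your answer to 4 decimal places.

0.0024

X ~ Binomial(11, 0.09). Want P(X=5 | X≥1) = P(X=5) / P(X≥1).
P(X=5) = C(11,5)·0.09^5·0.91^6 = 0.001549
P(X≥1) = 1 − 0.354369 = 0.645631
Ratio = 0.001549 / 0.645631 = 0.002399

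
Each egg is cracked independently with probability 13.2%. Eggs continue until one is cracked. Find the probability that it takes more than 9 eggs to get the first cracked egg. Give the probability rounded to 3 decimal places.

0.280

Y = number of eggs to the first success; geometric, p = 0.132.
P(Y > 9) = P(first 9 all fail) = (1−p)^9 = 0.27969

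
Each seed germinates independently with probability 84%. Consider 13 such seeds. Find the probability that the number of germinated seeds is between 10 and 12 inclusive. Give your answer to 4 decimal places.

X ~ Binomial(13, 0.84); P(10 ≤ X ≤ 12) = Σ C(13,k) p^k (1−p)^(13−k) over k:
  k=10: C(13,10)·0.84^10·0.16^3 = 0.204889
  k=11: C(13,11)·0.84^11·0.16^2 = 0.293364
  k=12: C(13,12)·0.84^12·0.16^1 = 0.256693
Total = 0.754946

0.7549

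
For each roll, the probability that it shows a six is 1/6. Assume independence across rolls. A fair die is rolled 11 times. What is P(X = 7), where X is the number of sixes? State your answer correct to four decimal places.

0.0006

X ~ Binomial(n=11, p=0.166667).
P(X=7) = C(11,7) · p^7 · (1−p)^4
= 330 · 3.5722e-06 · 0.48225 = 0.000568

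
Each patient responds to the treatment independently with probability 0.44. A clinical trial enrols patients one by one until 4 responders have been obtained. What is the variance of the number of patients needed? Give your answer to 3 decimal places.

Y = total patients until the fourth success; negative binomial with r=4, p=0.44.
Var(Y) = r(1−p)/p² = 4·0.56 / 0.44² = 11.57025

11.570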